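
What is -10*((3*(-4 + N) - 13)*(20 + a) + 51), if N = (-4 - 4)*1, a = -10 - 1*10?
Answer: -510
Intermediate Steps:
a = -20 (a = -10 - 10 = -20)
N = -8 (N = -8*1 = -8)
-10*((3*(-4 + N) - 13)*(20 + a) + 51) = -10*((3*(-4 - 8) - 13)*(20 - 20) + 51) = -10*((3*(-12) - 13)*0 + 51) = -10*((-36 - 13)*0 + 51) = -10*(-49*0 + 51) = -10*(0 + 51) = -10*51 = -510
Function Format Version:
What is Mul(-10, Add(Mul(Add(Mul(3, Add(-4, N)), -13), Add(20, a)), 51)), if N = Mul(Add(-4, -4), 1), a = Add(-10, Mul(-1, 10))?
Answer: -510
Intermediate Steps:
a = -20 (a = Add(-10, -10) = -20)
N = -8 (N = Mul(-8, 1) = -8)
Mul(-10, Add(Mul(Add(Mul(3, Add(-4, N)), -13), Add(20, a)), 51)) = Mul(-10, Add(Mul(Add(Mul(3, Add(-4, -8)), -13), Add(20, -20)), 51)) = Mul(-10, Add(Mul(Add(Mul(3, -12), -13), 0), 51)) = Mul(-10, Add(Mul(Add(-36, -13), 0), 51)) = Mul(-10, Add(Mul(-49, 0), 51)) = Mul(-10, Add(0, 51)) = Mul(-10, 51) = -510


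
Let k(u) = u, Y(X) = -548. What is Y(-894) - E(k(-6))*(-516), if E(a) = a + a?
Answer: -6740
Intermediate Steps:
E(a) = 2*a
Y(-894) - E(k(-6))*(-516) = -548 - 2*(-6)*(-516) = -548 - (-12)*(-516) = -548 - 1*6192 = -548 - 6192 = -6740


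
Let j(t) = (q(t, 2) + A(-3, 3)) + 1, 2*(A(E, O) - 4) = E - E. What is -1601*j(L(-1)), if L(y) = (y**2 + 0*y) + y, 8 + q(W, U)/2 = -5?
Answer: 33621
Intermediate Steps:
q(W, U) = -26 (q(W, U) = -16 + 2*(-5) = -16 - 10 = -26)
A(E, O) = 4 (A(E, O) = 4 + (E - E)/2 = 4 + (1/2)*0 = 4 + 0 = 4)
L(y) = y + y**2 (L(y) = (y**2 + 0) + y = y**2 + y = y + y**2)
j(t) = -21 (j(t) = (-26 + 4) + 1 = -22 + 1 = -21)
-1601*j(L(-1)) = -1601*(-21) = 33621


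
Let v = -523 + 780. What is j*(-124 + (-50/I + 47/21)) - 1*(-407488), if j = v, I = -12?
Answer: 15845173/42 ≈ 3.7727e+5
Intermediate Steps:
v = 257
j = 257
j*(-124 + (-50/I + 47/21)) - 1*(-407488) = 257*(-124 + (-50/(-12) + 47/21)) - 1*(-407488) = 257*(-124 + (-50*(-1/12) + 47*(1/21))) + 407488 = 257*(-124 + (25/6 + 47/21)) + 407488 = 257*(-124 + 269/42) + 407488 = 257*(-4939/42) + 407488 = -1269323/42 + 407488 = 15845173/42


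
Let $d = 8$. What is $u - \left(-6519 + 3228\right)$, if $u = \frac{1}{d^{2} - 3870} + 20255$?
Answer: $\frac{89616075}{3806} \approx 23546.0$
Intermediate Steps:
$u = \frac{77090529}{3806}$ ($u = \frac{1}{8^{2} - 3870} + 20255 = \frac{1}{64 - 3870} + 20255 = \frac{1}{-3806} + 20255 = - \frac{1}{3806} + 20255 = \frac{77090529}{3806} \approx 20255.0$)
$u - \left(-6519 + 3228\right) = \frac{77090529}{3806} - \left(-6519 + 3228\right) = \frac{77090529}{3806} - -3291 = \frac{77090529}{3806} + 3291 = \frac{89616075}{3806}$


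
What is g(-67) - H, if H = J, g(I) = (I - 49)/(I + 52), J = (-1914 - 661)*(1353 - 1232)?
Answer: 4673741/15 ≈ 3.1158e+5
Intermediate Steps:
J = -311575 (J = -2575*121 = -311575)
g(I) = (-49 + I)/(52 + I)
H = -311575
g(-67) - H = (-49 - 67)/(52 - 67) - 1*(-311575) = -116/(-15) + 311575 = -1/15*(-116) + 311575 = 116/15 + 311575 = 4673741/15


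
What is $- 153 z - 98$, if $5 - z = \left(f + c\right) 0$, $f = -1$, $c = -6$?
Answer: $-863$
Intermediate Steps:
$z = 5$ ($z = 5 - \left(-1 - 6\right) 0 = 5 - \left(-7\right) 0 = 5 - 0 = 5 + 0 = 5$)
$- 153 z - 98 = \left(-153\right) 5 - 98 = -765 - 98 = -863$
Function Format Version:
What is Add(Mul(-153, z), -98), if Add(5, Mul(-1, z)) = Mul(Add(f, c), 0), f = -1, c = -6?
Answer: -863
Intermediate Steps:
z = 5 (z = Add(5, Mul(-1, Mul(Add(-1, -6), 0))) = Add(5, Mul(-1, Mul(-7, 0))) = Add(5, Mul(-1, 0)) = Add(5, 0) = 5)
Add(Mul(-153, z), -98) = Add(Mul(-153, 5), -98) = Add(-765, -98) = -863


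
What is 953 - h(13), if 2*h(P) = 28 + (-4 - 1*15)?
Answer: 1897/2 ≈ 948.50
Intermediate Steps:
h(P) = 9/2 (h(P) = (28 + (-4 - 1*15))/2 = (28 + (-4 - 15))/2 = (28 - 19)/2 = (½)*9 = 9/2)
953 - h(13) = 953 - 1*9/2 = 953 - 9/2 = 1897/2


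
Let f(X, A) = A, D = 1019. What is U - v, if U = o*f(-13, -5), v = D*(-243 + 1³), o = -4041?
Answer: 266803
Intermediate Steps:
v = -246598 (v = 1019*(-243 + 1³) = 1019*(-243 + 1) = 1019*(-242) = -246598)
U = 20205 (U = -4041*(-5) = 20205)
U - v = 20205 - 1*(-246598) = 20205 + 246598 = 266803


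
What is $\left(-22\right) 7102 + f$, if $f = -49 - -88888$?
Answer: $-67405$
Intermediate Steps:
$f = 88839$ ($f = -49 + 88888 = 88839$)
$\left(-22\right) 7102 + f = \left(-22\right) 7102 + 88839 = -156244 + 88839 = -67405$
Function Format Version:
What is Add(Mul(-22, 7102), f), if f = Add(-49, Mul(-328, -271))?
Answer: -67405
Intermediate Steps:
f = 88839 (f = Add(-49, 88888) = 88839)
Add(Mul(-22, 7102), f) = Add(Mul(-22, 7102), 88839) = Add(-156244, 88839) = -67405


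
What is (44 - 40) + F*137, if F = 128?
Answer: 17540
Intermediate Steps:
(44 - 40) + F*137 = (44 - 40) + 128*137 = 4 + 17536 = 17540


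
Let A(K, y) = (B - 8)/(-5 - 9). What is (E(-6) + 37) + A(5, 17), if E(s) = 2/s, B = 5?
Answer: 1549/42 ≈ 36.881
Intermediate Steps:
A(K, y) = 3/14 (A(K, y) = (5 - 8)/(-5 - 9) = -3/(-14) = -3*(-1/14) = 3/14)
(E(-6) + 37) + A(5, 17) = (2/(-6) + 37) + 3/14 = (2*(-1/6) + 37) + 3/14 = (-1/3 + 37) + 3/14 = 110/3 + 3/14 = 1549/42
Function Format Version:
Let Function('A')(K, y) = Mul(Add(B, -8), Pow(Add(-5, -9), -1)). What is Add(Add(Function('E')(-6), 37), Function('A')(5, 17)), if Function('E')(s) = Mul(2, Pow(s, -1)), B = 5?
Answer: Rational(1549, 42) ≈ 36.881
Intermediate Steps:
Function('A')(K, y) = Rational(3, 14) (Function('A')(K, y) = Mul(Add(5, -8), Pow(Add(-5, -9), -1)) = Mul(-3, Pow(-14, -1)) = Mul(-3, Rational(-1, 14)) = Rational(3, 14))
Add(Add(Function('E')(-6), 37), Function('A')(5, 17)) = Add(Add(Mul(2, Pow(-6, -1)), 37), Rational(3, 14)) = Add(Add(Mul(2, Rational(-1, 6)), 37), Rational(3, 14)) = Add(Add(Rational(-1, 3), 37), Rational(3, 14)) = Add(Rational(110, 3), Rational(3, 14)) = Rational(1549, 42)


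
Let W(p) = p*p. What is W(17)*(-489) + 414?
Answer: -140907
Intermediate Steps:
W(p) = p**2
W(17)*(-489) + 414 = 17**2*(-489) + 414 = 289*(-489) + 414 = -141321 + 414 = -140907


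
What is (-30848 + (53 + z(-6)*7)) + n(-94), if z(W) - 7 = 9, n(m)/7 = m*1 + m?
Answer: -31999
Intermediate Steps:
n(m) = 14*m (n(m) = 7*(m*1 + m) = 7*(m + m) = 7*(2*m) = 14*m)
z(W) = 16 (z(W) = 7 + 9 = 16)
(-30848 + (53 + z(-6)*7)) + n(-94) = (-30848 + (53 + 16*7)) + 14*(-94) = (-30848 + (53 + 112)) - 1316 = (-30848 + 165) - 1316 = -30683 - 1316 = -31999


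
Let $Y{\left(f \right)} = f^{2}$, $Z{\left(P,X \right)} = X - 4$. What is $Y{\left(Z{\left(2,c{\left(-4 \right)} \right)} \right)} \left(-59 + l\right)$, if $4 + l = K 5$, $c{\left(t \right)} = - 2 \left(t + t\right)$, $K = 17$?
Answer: $3168$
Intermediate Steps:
$c{\left(t \right)} = - 4 t$ ($c{\left(t \right)} = - 2 \cdot 2 t = - 4 t$)
$l = 81$ ($l = -4 + 17 \cdot 5 = -4 + 85 = 81$)
$Z{\left(P,X \right)} = -4 + X$
$Y{\left(Z{\left(2,c{\left(-4 \right)} \right)} \right)} \left(-59 + l\right) = \left(-4 - -16\right)^{2} \left(-59 + 81\right) = \left(-4 + 16\right)^{2} \cdot 22 = 12^{2} \cdot 22 = 144 \cdot 22 = 3168$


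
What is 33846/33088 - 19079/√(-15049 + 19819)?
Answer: 16923/16544 - 19079*√530/1590 ≈ -275.22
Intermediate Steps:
33846/33088 - 19079/√(-15049 + 19819) = 33846*(1/33088) - 19079*√530/1590 = 16923/16544 - 19079*√530/1590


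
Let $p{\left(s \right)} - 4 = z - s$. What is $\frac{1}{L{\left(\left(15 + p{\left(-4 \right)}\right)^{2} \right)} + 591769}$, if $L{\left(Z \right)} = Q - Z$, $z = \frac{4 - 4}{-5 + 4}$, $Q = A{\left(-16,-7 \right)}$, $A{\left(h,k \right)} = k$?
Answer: $\frac{1}{591233} \approx 1.6914 \cdot 10^{-6}$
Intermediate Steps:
$Q = -7$
$z = 0$ ($z = \frac{0}{-1} = 0 \left(-1\right) = 0$)
$p{\left(s \right)} = 4 - s$ ($p{\left(s \right)} = 4 + \left(0 - s\right) = 4 - s$)
$L{\left(Z \right)} = -7 - Z$
$\frac{1}{L{\left(\left(15 + p{\left(-4 \right)}\right)^{2} \right)} + 591769} = \frac{1}{\left(-7 - \left(15 + \left(4 - -4\right)\right)^{2}\right) + 591769} = \frac{1}{\left(-7 - \left(15 + \left(4 + 4\right)\right)^{2}\right) + 591769} = \frac{1}{\left(-7 - \left(15 + 8\right)^{2}\right) + 591769} = \frac{1}{\left(-7 - 23^{2}\right) + 591769} = \frac{1}{\left(-7 - 529\right) + 591769} = \frac{1}{-536 + 591769} = \frac{1}{591233}$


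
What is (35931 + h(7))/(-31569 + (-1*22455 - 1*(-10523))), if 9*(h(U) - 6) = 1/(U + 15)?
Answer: -7115527/8613198 ≈ -0.82612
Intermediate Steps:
h(U) = 6 + 1/(9*(15 + U)) (h(U) = 6 + 1/(9*(U + 15)) = 6 + 1/(9*(15 + U)))
(35931 + h(7))/(-31569 + (-1*22455 - 1*(-10523))) = (35931 + (811 + 54*7)/(9*(15 + 7)))/(-31569 + (-1*22455 - 1*(-10523))) = (35931 + (⅑)*(811 + 378)/22)/(-31569 + (-22455 + 10523)) = (35931 + (⅑)*(1/22)*1189)/(-31569 - 11932) = (35931 + 1189/198)/(-43501) = (7115527/198)*(-1/43501) = -7115527/8613198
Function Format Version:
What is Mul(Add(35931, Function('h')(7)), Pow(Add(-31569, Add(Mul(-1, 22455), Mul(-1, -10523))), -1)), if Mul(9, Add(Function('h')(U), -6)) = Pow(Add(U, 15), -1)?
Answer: Rational(-7115527, 8613198) ≈ -0.82612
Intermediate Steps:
Function('h')(U) = Add(6, Mul(Rational(1, 9), Pow(Add(15, U), -1))) (Function('h')(U) = Add(6, Mul(Rational(1, 9), Pow(Add(U, 15), -1))) = Add(6, Mul(Rational(1, 9), Pow(Add(15, U), -1))))
Mul(Add(35931, Function('h')(7)), Pow(Add(-31569, Add(Mul(-1, 22455), Mul(-1, -10523))), -1)) = Mul(Add(35931, Mul(Rational(1, 9), Pow(Add(15, 7), -1), Add(811, Mul(54, 7)))), Pow(Add(-31569, Add(Mul(-1, 22455), Mul(-1, -10523))), -1)) = Mul(Add(35931, Mul(Rational(1, 9), Pow(22, -1), Add(811, 378))), Pow(Add(-31569, Add(-22455, 10523)), -1)) = Mul(Add(35931, Mul(Rational(1, 9), Rational(1, 22), 1189)), Pow(Add(-31569, -11932), -1)) = Mul(Add(35931, Rational(1189, 198)), Pow(-43501, -1)) = Mul(Rational(7115527, 198), Rational(-1, 43501)) = Rational(-7115527, 8613198)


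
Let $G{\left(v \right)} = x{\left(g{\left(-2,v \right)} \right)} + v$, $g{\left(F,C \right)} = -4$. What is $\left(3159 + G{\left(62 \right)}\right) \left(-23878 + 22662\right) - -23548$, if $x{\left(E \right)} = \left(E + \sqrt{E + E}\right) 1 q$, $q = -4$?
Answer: $-3912644 + 9728 i \sqrt{2} \approx -3.9126 \cdot 10^{6} + 13757.0 i$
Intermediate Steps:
$x{\left(E \right)} = - 4 E - 4 \sqrt{2} \sqrt{E}$ ($x{\left(E \right)} = \left(E + \sqrt{E + E}\right) 1 \left(-4\right) = \left(E + \sqrt{2 E}\right) 1 \left(-4\right) = \left(E + \sqrt{2} \sqrt{E}\right) 1 \left(-4\right) = \left(E + \sqrt{2} \sqrt{E}\right) \left(-4\right) = - 4 E - 4 \sqrt{2} \sqrt{E}$)
$G{\left(v \right)} = 16 + v - 8 i \sqrt{2}$ ($G{\left(v \right)} = \left(\left(-4\right) \left(-4\right) - 4 \sqrt{2} \sqrt{-4}\right) + v = \left(16 - 4 \sqrt{2} \cdot 2 i\right) + v = \left(16 - 8 i \sqrt{2}\right) + v = 16 + v - 8 i \sqrt{2}$)
$\left(3159 + G{\left(62 \right)}\right) \left(-23878 + 22662\right) - -23548 = \left(3159 + \left(16 + 62 - 8 i \sqrt{2}\right)\right) \left(-23878 + 22662\right) - -23548 = \left(3159 + \left(78 - 8 i \sqrt{2}\right)\right) \left(-1216\right) + 23548 = \left(3237 - 8 i \sqrt{2}\right) \left(-1216\right) + 23548 = \left(-3936192 + 9728 i \sqrt{2}\right) + 23548 = -3912644 + 9728 i \sqrt{2}$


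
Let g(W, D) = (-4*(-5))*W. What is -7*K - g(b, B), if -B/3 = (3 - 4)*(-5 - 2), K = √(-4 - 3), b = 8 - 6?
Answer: -40 - 7*I*√7 ≈ -40.0 - 18.52*I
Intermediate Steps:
b = 2
K = I*√7 (K = √(-7) = I*√7 ≈ 2.6458*I)
B = -21 (B = -3*(3 - 4)*(-5 - 2) = -(-3)*(-7) = -3*7 = -21)
g(W, D) = 20*W
-7*K - g(b, B) = -7*I*√7 - 20*2 = -7*I*√7 - 1*40 = -7*I*√7 - 40 = -40 - 7*I*√7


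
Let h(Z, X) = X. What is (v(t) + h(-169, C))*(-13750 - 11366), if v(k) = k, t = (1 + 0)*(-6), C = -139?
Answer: 3641820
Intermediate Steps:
t = -6 (t = 1*(-6) = -6)
(v(t) + h(-169, C))*(-13750 - 11366) = (-6 - 139)*(-13750 - 11366) = -145*(-25116) = 3641820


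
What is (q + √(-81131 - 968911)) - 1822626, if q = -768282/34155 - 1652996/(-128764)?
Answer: -667986007430999/366494535 + I*√1050042 ≈ -1.8226e+6 + 1024.7*I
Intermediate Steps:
q = -3539082089/366494535 (q = -768282*1/34155 - 1652996*(-1/128764) = -256094/11385 + 413249/32191 = -3539082089/366494535 ≈ -9.6566)
(q + √(-81131 - 968911)) - 1822626 = (-3539082089/366494535 + √(-81131 - 968911)) - 1822626 = (-3539082089/366494535 + √(-1050042)) - 1822626 = (-3539082089/366494535 + I*√1050042) - 1822626 = -667986007430999/366494535 + I*√1050042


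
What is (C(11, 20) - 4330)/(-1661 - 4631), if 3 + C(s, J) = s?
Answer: 2161/3146 ≈ 0.68690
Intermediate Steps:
C(s, J) = -3 + s
(C(11, 20) - 4330)/(-1661 - 4631) = ((-3 + 11) - 4330)/(-1661 - 4631) = (8 - 4330)/(-6292) = -4322*(-1/6292) = 2161/3146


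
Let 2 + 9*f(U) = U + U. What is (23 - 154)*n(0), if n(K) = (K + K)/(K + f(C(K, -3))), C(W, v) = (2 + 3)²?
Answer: 0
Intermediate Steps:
C(W, v) = 25 (C(W, v) = 5² = 25)
f(U) = -2/9 + 2*U/9 (f(U) = -2/9 + (U + U)/9 = -2/9 + (2*U)/9 = -2/9 + 2*U/9)
n(K) = 2*K/(16/3 + K) (n(K) = (K + K)/(K + (-2/9 + (2/9)*25)) = (2*K)/(K + (-2/9 + 50/9)) = (2*K)/(K + 16/3) = (2*K)/(16/3 + K) = 2*K/(16/3 + K))
(23 - 154)*n(0) = (23 - 154)*(6*0/(16 + 3*0)) = -786*0/(16 + 0) = -786*0/16 = -131*0 = 0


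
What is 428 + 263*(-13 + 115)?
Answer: 27254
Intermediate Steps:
428 + 263*(-13 + 115) = 428 + 263*102 = 428 + 26826 = 27254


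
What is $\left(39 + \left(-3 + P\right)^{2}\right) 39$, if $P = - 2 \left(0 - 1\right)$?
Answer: $1560$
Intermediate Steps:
$P = 2$ ($P = \left(-2\right) \left(-1\right) = 2$)
$\left(39 + \left(-3 + P\right)^{2}\right) 39 = \left(39 + \left(-3 + 2\right)^{2}\right) 39 = \left(39 + \left(-1\right)^{2}\right) 39 = \left(39 + 1\right) 39 = 40 \cdot 39 = 1560$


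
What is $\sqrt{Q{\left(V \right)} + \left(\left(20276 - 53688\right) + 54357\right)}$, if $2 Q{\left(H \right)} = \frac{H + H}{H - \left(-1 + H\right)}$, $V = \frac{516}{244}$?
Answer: $\frac{\sqrt{77944214}}{61} \approx 144.73$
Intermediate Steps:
$V = \frac{129}{61}$ ($V = 516 \cdot \frac{1}{244} = \frac{129}{61} \approx 2.1148$)
$Q{\left(H \right)} = H$ ($Q{\left(H \right)} = \frac{\left(H + H\right) \frac{1}{H - \left(-1 + H\right)}}{2} = \frac{2 H 1^{-1}}{2} = \frac{2 H 1}{2} = \frac{2 H}{2} = H$)
$\sqrt{Q{\left(V \right)} + \left(\left(20276 - 53688\right) + 54357\right)} = \sqrt{\frac{129}{61} + \left(\left(20276 - 53688\right) + 54357\right)} = \sqrt{\frac{129}{61} + \left(-33412 + 54357\right)} = \sqrt{\frac{129}{61} + 20945} = \sqrt{\frac{1277774}{61}} = \frac{\sqrt{77944214}}{61}$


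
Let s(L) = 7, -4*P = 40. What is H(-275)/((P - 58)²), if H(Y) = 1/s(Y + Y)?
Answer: 1/32368 ≈ 3.0895e-5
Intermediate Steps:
P = -10 (P = -¼*40 = -10)
H(Y) = ⅐ (H(Y) = 1/7 = ⅐)
H(-275)/((P - 58)²) = 1/(7*((-10 - 58)²)) = 1/(7*((-68)²)) = (⅐)/4624 = (⅐)*(1/4624) = 1/32368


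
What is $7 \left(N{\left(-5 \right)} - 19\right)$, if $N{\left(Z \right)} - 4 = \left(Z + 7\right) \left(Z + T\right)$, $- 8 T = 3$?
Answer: $- \frac{721}{4} \approx -180.25$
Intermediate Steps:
$T = - \frac{3}{8}$ ($T = \left(- \frac{1}{8}\right) 3 = - \frac{3}{8} \approx -0.375$)
$N{\left(Z \right)} = 4 + \left(7 + Z\right) \left(- \frac{3}{8} + Z\right)$ ($N{\left(Z \right)} = 4 + \left(Z + 7\right) \left(Z - \frac{3}{8}\right) = 4 + \left(7 + Z\right) \left(- \frac{3}{8} + Z\right)$)
$7 \left(N{\left(-5 \right)} - 19\right) = 7 \left(\left(\frac{11}{8} + \left(-5\right)^{2} + \frac{53}{8} \left(-5\right)\right) - 19\right) = 7 \left(\left(\frac{11}{8} + 25 - \frac{265}{8}\right) - 19\right) = 7 \left(- \frac{27}{4} - 19\right) = 7 \left(- \frac{103}{4}\right) = - \frac{721}{4}$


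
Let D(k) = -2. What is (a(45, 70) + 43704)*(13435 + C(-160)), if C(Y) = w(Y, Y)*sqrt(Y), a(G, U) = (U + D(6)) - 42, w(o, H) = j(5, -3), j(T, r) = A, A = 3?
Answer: 587512550 + 524760*I*sqrt(10) ≈ 5.8751e+8 + 1.6594e+6*I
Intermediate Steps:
j(T, r) = 3
w(o, H) = 3
a(G, U) = -44 + U (a(G, U) = (U - 2) - 42 = (-2 + U) - 42 = -44 + U)
C(Y) = 3*sqrt(Y)
(a(45, 70) + 43704)*(13435 + C(-160)) = ((-44 + 70) + 43704)*(13435 + 3*sqrt(-160)) = (26 + 43704)*(13435 + 3*(4*I*sqrt(10))) = 43730*(13435 + 12*I*sqrt(10)) = 587512550 + 524760*I*sqrt(10)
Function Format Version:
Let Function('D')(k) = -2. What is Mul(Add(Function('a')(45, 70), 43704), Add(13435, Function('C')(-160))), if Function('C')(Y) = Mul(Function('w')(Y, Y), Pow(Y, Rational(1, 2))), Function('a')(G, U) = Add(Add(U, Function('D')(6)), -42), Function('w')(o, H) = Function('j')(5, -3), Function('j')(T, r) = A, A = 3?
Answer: Add(587512550, Mul(524760, I, Pow(10, Rational(1, 2)))) ≈ Add(5.8751e+8, Mul(1.6594e+6, I))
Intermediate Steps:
Function('j')(T, r) = 3
Function('w')(o, H) = 3
Function('a')(G, U) = Add(-44, U) (Function('a')(G, U) = Add(Add(U, -2), -42) = Add(Add(-2, U), -42) = Add(-44, U))
Function('C')(Y) = Mul(3, Pow(Y, Rational(1, 2)))
Mul(Add(Function('a')(45, 70), 43704), Add(13435, Function('C')(-160))) = Mul(Add(Add(-44, 70), 43704), Add(13435, Mul(3, Pow(-160, Rational(1, 2))))) = Mul(Add(26, 43704), Add(13435, Mul(3, Mul(4, I, Pow(10, Rational(1, 2)))))) = Mul(43730, Add(13435, Mul(12, I, Pow(10, Rational(1, 2))))) = Add(587512550, Mul(524760, I, Pow(10, Rational(1, 2))))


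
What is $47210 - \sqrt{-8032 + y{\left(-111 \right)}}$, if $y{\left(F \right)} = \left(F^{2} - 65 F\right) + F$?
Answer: $47210 - \sqrt{11393} \approx 47103.0$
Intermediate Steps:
$y{\left(F \right)} = F^{2} - 64 F$
$47210 - \sqrt{-8032 + y{\left(-111 \right)}} = 47210 - \sqrt{-8032 - 111 \left(-64 - 111\right)} = 47210 - \sqrt{-8032 - -19425} = 47210 - \sqrt{-8032 + 19425} = 47210 - \sqrt{11393}$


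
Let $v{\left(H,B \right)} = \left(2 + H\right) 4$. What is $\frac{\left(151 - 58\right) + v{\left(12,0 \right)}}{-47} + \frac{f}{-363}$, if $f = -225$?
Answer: $- \frac{14504}{5687} \approx -2.5504$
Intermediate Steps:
$v{\left(H,B \right)} = 8 + 4 H$
$\frac{\left(151 - 58\right) + v{\left(12,0 \right)}}{-47} + \frac{f}{-363} = \frac{\left(151 - 58\right) + \left(8 + 4 \cdot 12\right)}{-47} - \frac{225}{-363} = \left(93 + \left(8 + 48\right)\right) \left(- \frac{1}{47}\right) - - \frac{75}{121} = \left(93 + 56\right) \left(- \frac{1}{47}\right) + \frac{75}{121} = 149 \left(- \frac{1}{47}\right) + \frac{75}{121} = - \frac{149}{47} + \frac{75}{121} = - \frac{14504}{5687}$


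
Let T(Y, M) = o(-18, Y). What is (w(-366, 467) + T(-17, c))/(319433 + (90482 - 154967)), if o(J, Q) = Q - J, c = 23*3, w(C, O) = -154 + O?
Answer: 157/127474 ≈ 0.0012316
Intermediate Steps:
c = 69
T(Y, M) = 18 + Y (T(Y, M) = Y - 1*(-18) = Y + 18 = 18 + Y)
(w(-366, 467) + T(-17, c))/(319433 + (90482 - 154967)) = ((-154 + 467) + (18 - 17))/(319433 + (90482 - 154967)) = (313 + 1)/(319433 - 64485) = 314/254948 = 314*(1/254948) = 157/127474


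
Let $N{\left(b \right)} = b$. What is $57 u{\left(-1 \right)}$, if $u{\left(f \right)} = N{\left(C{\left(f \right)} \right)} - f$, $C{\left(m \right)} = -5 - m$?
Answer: $-171$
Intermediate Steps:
$u{\left(f \right)} = -5 - 2 f$ ($u{\left(f \right)} = \left(-5 - f\right) - f = -5 - 2 f$)
$57 u{\left(-1 \right)} = 57 \left(-5 - -2\right) = 57 \left(-5 + 2\right) = 57 \left(-3\right) = -171$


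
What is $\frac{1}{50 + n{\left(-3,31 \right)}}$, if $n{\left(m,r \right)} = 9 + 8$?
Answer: $\frac{1}{67} \approx 0.014925$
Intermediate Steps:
$n{\left(m,r \right)} = 17$
$\frac{1}{50 + n{\left(-3,31 \right)}} = \frac{1}{50 + 17} = \frac{1}{67}$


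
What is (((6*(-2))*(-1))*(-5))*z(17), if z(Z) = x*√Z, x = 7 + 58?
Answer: -3900*√17 ≈ -16080.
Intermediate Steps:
x = 65
z(Z) = 65*√Z
(((6*(-2))*(-1))*(-5))*z(17) = (((6*(-2))*(-1))*(-5))*(65*√17) = (-12*(-1)*(-5))*(65*√17) = (12*(-5))*(65*√17) = -3900*√17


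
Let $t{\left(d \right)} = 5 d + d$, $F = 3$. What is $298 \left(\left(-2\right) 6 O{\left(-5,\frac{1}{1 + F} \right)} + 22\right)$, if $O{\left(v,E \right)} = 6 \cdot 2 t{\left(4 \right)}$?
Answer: $-1023332$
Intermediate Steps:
$t{\left(d \right)} = 6 d$
$O{\left(v,E \right)} = 288$ ($O{\left(v,E \right)} = 6 \cdot 2 \cdot 6 \cdot 4 = 12 \cdot 24 = 288$)
$298 \left(\left(-2\right) 6 O{\left(-5,\frac{1}{1 + F} \right)} + 22\right) = 298 \left(\left(-2\right) 6 \cdot 288 + 22\right) = 298 \left(\left(-12\right) 288 + 22\right) = 298 \left(-3456 + 22\right) = 298 \left(-3434\right) = -1023332$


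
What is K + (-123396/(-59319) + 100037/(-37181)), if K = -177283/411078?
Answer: -8071454172479/7749135596826 ≈ -1.0416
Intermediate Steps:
K = -177283/411078 (K = -177283*1/411078 = -177283/411078 ≈ -0.43126)
K + (-123396/(-59319) + 100037/(-37181)) = -177283/411078 + (-123396/(-59319) + 100037/(-37181)) = -177283/411078 + (-123396*(-1/59319) + 100037*(-1/37181)) = -177283/411078 + (3164/1521 - 100037/37181) = -177283/411078 - 34515593/56552301 = -8071454172479/7749135596826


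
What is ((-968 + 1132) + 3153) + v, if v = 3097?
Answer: 6414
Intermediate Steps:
((-968 + 1132) + 3153) + v = ((-968 + 1132) + 3153) + 3097 = (164 + 3153) + 3097 = 3317 + 3097 = 6414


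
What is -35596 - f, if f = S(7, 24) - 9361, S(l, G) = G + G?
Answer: -26283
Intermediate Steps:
S(l, G) = 2*G
f = -9313 (f = 2*24 - 9361 = 48 - 9361 = -9313)
-35596 - f = -35596 - 1*(-9313) = -35596 + 9313 = -26283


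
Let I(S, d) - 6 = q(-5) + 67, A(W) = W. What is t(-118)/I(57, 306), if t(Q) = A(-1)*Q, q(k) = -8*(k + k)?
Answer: 118/153 ≈ 0.77124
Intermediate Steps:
q(k) = -16*k
t(Q) = -Q
I(S, d) = 153 (I(S, d) = 6 + (-16*(-5) + 67) = 6 + (80 + 67) = 6 + 147 = 153)
t(-118)/I(57, 306) = -1*(-118)/153 = 118*(1/153) = 118/153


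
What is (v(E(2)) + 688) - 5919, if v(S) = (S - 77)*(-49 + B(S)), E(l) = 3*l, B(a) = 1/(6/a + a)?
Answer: -12335/7 ≈ -1762.1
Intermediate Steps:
B(a) = 1/(a + 6/a)
v(S) = (-77 + S)*(-49 + S/(6 + S²)) (v(S) = (S - 77)*(-49 + S/(6 + S²)) = (-77 + S)*(-49 + S/(6 + S²)))
(v(E(2)) + 688) - 5919 = ((22638 - 1113*2 - 49*(3*2)³ + 3774*(3*2)²)/(6 + (3*2)²) + 688) - 5919 = ((22638 - 371*6 - 49*6³ + 3774*6²)/(6 + 6²) + 688) - 5919 = ((22638 - 2226 - 49*216 + 3774*36)/(6 + 36) + 688) - 5919 = ((22638 - 2226 - 10584 + 135864)/42 + 688) - 5919 = ((1/42)*145692 + 688) - 5919 = (24282/7 + 688) - 5919 = 29098/7 - 5919 = -12335/7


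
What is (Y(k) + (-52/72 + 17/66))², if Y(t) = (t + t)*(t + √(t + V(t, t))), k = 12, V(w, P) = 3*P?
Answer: 1081291204/9801 + 1821824*√3/33 ≈ 2.0595e+5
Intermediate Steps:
Y(t) = 2*t*(t + 2*√t) (Y(t) = (t + t)*(t + √(t + 3*t)) = (2*t)*(t + √(4*t)) = (2*t)*(t + 2*√t) = 2*t*(t + 2*√t))
(Y(k) + (-52/72 + 17/66))² = (2*12*(12 + 2*√12) + (-52/72 + 17/66))² = (2*12*(12 + 2*(2*√3)) + (-52*1/72 + 17*(1/66)))² = (2*12*(12 + 4*√3) + (-13/18 + 17/66))² = ((288 + 96*√3) - 46/99)² = (28466/99 + 96*√3)²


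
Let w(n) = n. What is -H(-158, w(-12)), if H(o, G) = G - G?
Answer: 0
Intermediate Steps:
H(o, G) = 0
-H(-158, w(-12)) = -1*0 = 0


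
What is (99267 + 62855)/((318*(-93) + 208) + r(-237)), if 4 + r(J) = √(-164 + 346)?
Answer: -2380761570/431298359 - 81061*√182/431298359 ≈ -5.5225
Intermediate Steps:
r(J) = -4 + √182 (r(J) = -4 + √(-164 + 346) = -4 + √182)
(99267 + 62855)/((318*(-93) + 208) + r(-237)) = (99267 + 62855)/((318*(-93) + 208) + (-4 + √182)) = 162122/((-29574 + 208) + (-4 + √182)) = 162122/(-29366 + (-4 + √182)) = 162122/(-29370 + √182)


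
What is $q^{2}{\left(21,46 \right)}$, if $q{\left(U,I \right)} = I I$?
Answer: $4477456$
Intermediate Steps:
$q{\left(U,I \right)} = I^{2}$
$q^{2}{\left(21,46 \right)} = \left(46^{2}\right)^{2} = 2116^{2} = 4477456$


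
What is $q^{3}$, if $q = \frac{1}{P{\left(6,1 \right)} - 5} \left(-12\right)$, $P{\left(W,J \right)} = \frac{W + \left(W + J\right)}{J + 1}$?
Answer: $-512$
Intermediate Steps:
$P{\left(W,J \right)} = \frac{J + 2 W}{1 + J}$ ($P{\left(W,J \right)} = \frac{W + \left(J + W\right)}{1 + J} = \frac{J + 2 W}{1 + J}$)
$q = -8$ ($q = \frac{1}{\frac{1 + 2 \cdot 6}{1 + 1} - 5} \left(-12\right) = \frac{1}{\frac{1 + 12}{2} - 5} \left(-12\right) = \frac{1}{\frac{1}{2} \cdot 13 - 5} \left(-12\right) = \frac{1}{\frac{13}{2} - 5} \left(-12\right) = \frac{1}{\frac{3}{2}} \left(-12\right) = \frac{2}{3} \left(-12\right) = -8$)
$q^{3} = \left(-8\right)^{3} = -512$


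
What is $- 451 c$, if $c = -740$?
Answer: $333740$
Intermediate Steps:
$- 451 c = \left(-451\right) \left(-740\right) = 333740$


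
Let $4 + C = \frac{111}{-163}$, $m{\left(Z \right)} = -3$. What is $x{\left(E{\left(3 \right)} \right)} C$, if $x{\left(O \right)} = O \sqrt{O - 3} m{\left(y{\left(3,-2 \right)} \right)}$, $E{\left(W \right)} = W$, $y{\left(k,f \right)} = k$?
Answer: $0$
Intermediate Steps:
$x{\left(O \right)} = - 3 O \sqrt{-3 + O}$ ($x{\left(O \right)} = O \sqrt{O - 3} \left(-3\right) = O \sqrt{-3 + O} \left(-3\right) = - 3 O \sqrt{-3 + O}$)
$C = - \frac{763}{163}$ ($C = -4 + \frac{111}{-163} = -4 + 111 \left(- \frac{1}{163}\right) = -4 - \frac{111}{163} = - \frac{763}{163} \approx -4.681$)
$x{\left(E{\left(3 \right)} \right)} C = \left(-3\right) 3 \sqrt{-3 + 3} \left(- \frac{763}{163}\right) = \left(-3\right) 3 \sqrt{0} \left(- \frac{763}{163}\right) = \left(-3\right) 3 \cdot 0 \left(- \frac{763}{163}\right) = 0 \left(- \frac{763}{163}\right) = 0$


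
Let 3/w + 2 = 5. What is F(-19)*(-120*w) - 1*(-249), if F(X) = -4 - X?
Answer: -1551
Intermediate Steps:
w = 1 (w = 3/(-2 + 5) = 3/3 = 3*(1/3) = 1)
F(-19)*(-120*w) - 1*(-249) = (-4 - 1*(-19))*(-120*1) - 1*(-249) = (-4 + 19)*(-120) + 249 = 15*(-120) + 249 = -1800 + 249 = -1551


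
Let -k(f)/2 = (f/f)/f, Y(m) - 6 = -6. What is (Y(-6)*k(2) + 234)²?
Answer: 54756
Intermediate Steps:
Y(m) = 0 (Y(m) = 6 - 6 = 0)
k(f) = -2/f (k(f) = -2*f/f/f = -2/f)
(Y(-6)*k(2) + 234)² = (0*(-2/2) + 234)² = (0*(-2*½) + 234)² = (0*(-1) + 234)² = (0 + 234)² = 234² = 54756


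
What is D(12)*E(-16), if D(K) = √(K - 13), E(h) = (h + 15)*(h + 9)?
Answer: 7*I ≈ 7.0*I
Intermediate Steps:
E(h) = (9 + h)*(15 + h) (E(h) = (15 + h)*(9 + h) = (9 + h)*(15 + h))
D(K) = √(-13 + K)
D(12)*E(-16) = √(-13 + 12)*(135 + (-16)² + 24*(-16)) = √(-1)*(135 + 256 - 384) = I*7 = 7*I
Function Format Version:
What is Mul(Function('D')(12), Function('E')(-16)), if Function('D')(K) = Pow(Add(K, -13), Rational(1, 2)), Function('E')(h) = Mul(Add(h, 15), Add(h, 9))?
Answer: Mul(7, I) ≈ Mul(7.0000, I)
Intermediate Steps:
Function('E')(h) = Mul(Add(9, h), Add(15, h)) (Function('E')(h) = Mul(Add(15, h), Add(9, h)) = Mul(Add(9, h), Add(15, h)))
Function('D')(K) = Pow(Add(-13, K), Rational(1, 2))
Mul(Function('D')(12), Function('E')(-16)) = Mul(Pow(Add(-13, 12), Rational(1, 2)), Add(135, Pow(-16, 2), Mul(24, -16))) = Mul(Pow(-1, Rational(1, 2)), Add(135, 256, -384)) = Mul(I, 7) = Mul(7, I)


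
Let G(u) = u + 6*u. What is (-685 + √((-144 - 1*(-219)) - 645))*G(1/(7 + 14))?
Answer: -685/3 + I*√570/3 ≈ -228.33 + 7.9582*I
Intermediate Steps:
G(u) = 7*u
(-685 + √((-144 - 1*(-219)) - 645))*G(1/(7 + 14)) = (-685 + √((-144 - 1*(-219)) - 645))*(7/(7 + 14)) = (-685 + √((-144 + 219) - 645))*(7/21) = (-685 + √(75 - 645))*(7*(1/21)) = (-685 + √(-570))*(⅓) = (-685 + I*√570)*(⅓) = -685/3 + I*√570/3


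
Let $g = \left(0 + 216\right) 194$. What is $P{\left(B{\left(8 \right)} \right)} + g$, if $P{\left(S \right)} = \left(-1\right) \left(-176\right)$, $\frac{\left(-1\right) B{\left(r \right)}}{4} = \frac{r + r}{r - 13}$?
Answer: $42080$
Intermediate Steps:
$B{\left(r \right)} = - \frac{8 r}{-13 + r}$ ($B{\left(r \right)} = - 4 \frac{r + r}{r - 13} = - 4 \frac{2 r}{-13 + r} = - \frac{8 r}{-13 + r}$)
$P{\left(S \right)} = 176$
$g = 41904$ ($g = 216 \cdot 194 = 41904$)
$P{\left(B{\left(8 \right)} \right)} + g = 176 + 41904 = 42080$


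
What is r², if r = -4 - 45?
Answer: 2401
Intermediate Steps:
r = -49
r² = (-49)² = 2401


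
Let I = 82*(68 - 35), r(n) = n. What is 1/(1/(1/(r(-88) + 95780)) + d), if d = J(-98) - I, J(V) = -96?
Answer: 1/92890 ≈ 1.0765e-5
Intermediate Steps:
I = 2706 (I = 82*33 = 2706)
d = -2802 (d = -96 - 1*2706 = -96 - 2706 = -2802)
1/(1/(1/(r(-88) + 95780)) + d) = 1/(1/(1/(-88 + 95780)) - 2802) = 1/(1/(1/95692) - 2802) = 1/(95692 - 2802) = 1/92890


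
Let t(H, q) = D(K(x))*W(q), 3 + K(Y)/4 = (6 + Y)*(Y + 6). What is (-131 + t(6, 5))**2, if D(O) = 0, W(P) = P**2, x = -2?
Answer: 17161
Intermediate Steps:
K(Y) = -12 + 4*(6 + Y)**2 (K(Y) = -12 + 4*((6 + Y)*(Y + 6)) = -12 + 4*((6 + Y)*(6 + Y)) = -12 + 4*(6 + Y)**2)
t(H, q) = 0 (t(H, q) = 0*q**2 = 0)
(-131 + t(6, 5))**2 = (-131 + 0)**2 = (-131)**2 = 17161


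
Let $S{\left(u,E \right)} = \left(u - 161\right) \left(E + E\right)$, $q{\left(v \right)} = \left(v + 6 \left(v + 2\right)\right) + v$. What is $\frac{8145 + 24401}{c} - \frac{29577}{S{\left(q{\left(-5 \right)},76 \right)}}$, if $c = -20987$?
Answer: $- \frac{104749663}{200971512} \approx -0.52122$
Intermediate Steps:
$q{\left(v \right)} = 12 + 8 v$ ($q{\left(v \right)} = \left(v + 6 \left(2 + v\right)\right) + v = \left(v + \left(12 + 6 v\right)\right) + v = \left(12 + 7 v\right) + v = 12 + 8 v$)
$S{\left(u,E \right)} = 2 E \left(-161 + u\right)$ ($S{\left(u,E \right)} = \left(-161 + u\right) 2 E = 2 E \left(-161 + u\right)$)
$\frac{8145 + 24401}{c} - \frac{29577}{S{\left(q{\left(-5 \right)},76 \right)}} = \frac{8145 + 24401}{-20987} - \frac{29577}{2 \cdot 76 \left(-161 + \left(12 + 8 \left(-5\right)\right)\right)} = 32546 \left(- \frac{1}{20987}\right) - \frac{29577}{2 \cdot 76 \left(-161 + \left(12 - 40\right)\right)} = - \frac{32546}{20987} - \frac{29577}{2 \cdot 76 \left(-161 - 28\right)} = - \frac{32546}{20987} - \frac{29577}{2 \cdot 76 \left(-189\right)} = - \frac{32546}{20987} - \frac{29577}{-28728} = - \frac{32546}{20987} - - \frac{9859}{9576} = - \frac{32546}{20987} + \frac{9859}{9576} = - \frac{104749663}{200971512}$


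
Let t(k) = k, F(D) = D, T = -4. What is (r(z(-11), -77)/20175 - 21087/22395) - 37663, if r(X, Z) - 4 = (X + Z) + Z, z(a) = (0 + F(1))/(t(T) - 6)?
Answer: -11344861664393/301212750 ≈ -37664.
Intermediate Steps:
z(a) = -⅒ (z(a) = (0 + 1)/(-4 - 6) = 1/(-10) = 1*(-⅒) = -⅒)
r(X, Z) = 4 + X + 2*Z (r(X, Z) = 4 + ((X + Z) + Z) = 4 + (X + 2*Z) = 4 + X + 2*Z)
(r(z(-11), -77)/20175 - 21087/22395) - 37663 = ((4 - ⅒ + 2*(-77))/20175 - 21087/22395) - 37663 = ((4 - ⅒ - 154)*(1/20175) - 21087*1/22395) - 37663 = (-1501/10*1/20175 - 7029/7465) - 37663 = (-1501/201750 - 7029/7465) - 37663 = -285861143/301212750 - 37663 = -11344861664393/301212750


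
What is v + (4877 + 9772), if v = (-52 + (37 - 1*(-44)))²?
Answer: 15490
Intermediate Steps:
v = 841 (v = (-52 + (37 + 44))² = (-52 + 81)² = 29² = 841)
v + (4877 + 9772) = 841 + (4877 + 9772) = 841 + 14649 = 15490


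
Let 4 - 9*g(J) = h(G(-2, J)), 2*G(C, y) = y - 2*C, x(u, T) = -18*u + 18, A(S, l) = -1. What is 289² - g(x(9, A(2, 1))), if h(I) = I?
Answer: 751615/9 ≈ 83513.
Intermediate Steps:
x(u, T) = 18 - 18*u
G(C, y) = y/2 - C (G(C, y) = (y - 2*C)/2 = y/2 - C)
g(J) = 2/9 - J/18 (g(J) = 4/9 - (J/2 - 1*(-2))/9 = 4/9 - (J/2 + 2)/9 = 4/9 - (2 + J/2)/9 = 4/9 + (-2/9 - J/18) = 2/9 - J/18)
289² - g(x(9, A(2, 1))) = 289² - (2/9 - (18 - 18*9)/18) = 83521 - (2/9 - (18 - 162)/18) = 83521 - (2/9 - 1/18*(-144)) = 83521 - (2/9 + 8) = 83521 - 1*74/9 = 83521 - 74/9 = 751615/9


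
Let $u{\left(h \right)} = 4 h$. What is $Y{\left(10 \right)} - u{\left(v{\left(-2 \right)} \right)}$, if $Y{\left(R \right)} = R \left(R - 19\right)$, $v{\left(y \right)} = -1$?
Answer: $-86$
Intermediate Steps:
$Y{\left(R \right)} = R \left(-19 + R\right)$
$Y{\left(10 \right)} - u{\left(v{\left(-2 \right)} \right)} = 10 \left(-19 + 10\right) - 4 \left(-1\right) = 10 \left(-9\right) - -4 = -90 + 4 = -86$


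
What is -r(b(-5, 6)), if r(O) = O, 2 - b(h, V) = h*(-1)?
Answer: 3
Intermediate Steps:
b(h, V) = 2 + h (b(h, V) = 2 - h*(-1) = 2 - (-1)*h = 2 + h)
-r(b(-5, 6)) = -(2 - 5) = -1*(-3) = 3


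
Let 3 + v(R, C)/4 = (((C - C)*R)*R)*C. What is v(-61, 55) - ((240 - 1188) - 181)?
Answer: 1117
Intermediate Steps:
v(R, C) = -12 (v(R, C) = -12 + 4*((((C - C)*R)*R)*C) = -12 + 4*(((0*R)*R)*C) = -12 + 4*((0*R)*C) = -12 + 4*(0*C) = -12 + 4*0 = -12 + 0 = -12)
v(-61, 55) - ((240 - 1188) - 181) = -12 - ((240 - 1188) - 181) = -12 - (-948 - 181) = -12 - 1*(-1129) = -12 + 1129 = 1117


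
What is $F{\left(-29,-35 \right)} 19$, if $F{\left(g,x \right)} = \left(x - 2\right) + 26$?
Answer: $-209$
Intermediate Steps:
$F{\left(g,x \right)} = 24 + x$ ($F{\left(g,x \right)} = \left(-2 + x\right) + 26 = 24 + x$)
$F{\left(-29,-35 \right)} 19 = \left(24 - 35\right) 19 = \left(-11\right) 19 = -209$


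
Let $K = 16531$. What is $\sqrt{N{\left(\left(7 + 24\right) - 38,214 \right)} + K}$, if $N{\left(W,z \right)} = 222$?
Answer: $\sqrt{16753} \approx 129.43$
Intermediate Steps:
$\sqrt{N{\left(\left(7 + 24\right) - 38,214 \right)} + K} = \sqrt{222 + 16531} = \sqrt{16753}$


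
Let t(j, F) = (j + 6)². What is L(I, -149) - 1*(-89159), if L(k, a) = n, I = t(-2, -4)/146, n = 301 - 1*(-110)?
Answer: 89570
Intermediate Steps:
t(j, F) = (6 + j)²
n = 411 (n = 301 + 110 = 411)
I = 8/73 (I = (6 - 2)²/146 = 4²*(1/146) = 16*(1/146) = 8/73 ≈ 0.10959)
L(k, a) = 411
L(I, -149) - 1*(-89159) = 411 - 1*(-89159) = 411 + 89159 = 89570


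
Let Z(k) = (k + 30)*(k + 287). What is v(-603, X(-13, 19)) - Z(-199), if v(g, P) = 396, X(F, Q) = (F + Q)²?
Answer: 15268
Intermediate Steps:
Z(k) = (30 + k)*(287 + k)
v(-603, X(-13, 19)) - Z(-199) = 396 - (8610 + (-199)² + 317*(-199)) = 396 - (8610 + 39601 - 63083) = 396 - 1*(-14872) = 396 + 14872 = 15268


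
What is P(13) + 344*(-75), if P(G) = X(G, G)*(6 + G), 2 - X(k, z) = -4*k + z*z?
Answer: -27985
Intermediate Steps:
X(k, z) = 2 - z² + 4*k (X(k, z) = 2 - (-4*k + z*z) = 2 - (-4*k + z²) = 2 - (z² - 4*k) = 2 + (-z² + 4*k) = 2 - z² + 4*k)
P(G) = (6 + G)*(2 - G² + 4*G) (P(G) = (2 - G² + 4*G)*(6 + G) = (6 + G)*(2 - G² + 4*G))
P(13) + 344*(-75) = (6 + 13)*(2 - 1*13² + 4*13) + 344*(-75) = 19*(2 - 1*169 + 52) - 25800 = 19*(2 - 169 + 52) - 25800 = 19*(-115) - 25800 = -2185 - 25800 = -27985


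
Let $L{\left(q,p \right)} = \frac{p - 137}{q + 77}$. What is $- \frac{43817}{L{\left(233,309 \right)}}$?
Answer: $- \frac{157945}{2} \approx -78973.0$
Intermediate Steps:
$L{\left(q,p \right)} = \frac{-137 + p}{77 + q}$
$- \frac{43817}{L{\left(233,309 \right)}} = - \frac{43817}{\frac{1}{77 + 233} \left(-137 + 309\right)} = - \frac{43817}{\frac{1}{310} \cdot 172} = - \frac{43817}{\frac{86}{155}} = \left(-43817\right) \frac{155}{86} = - \frac{157945}{2}$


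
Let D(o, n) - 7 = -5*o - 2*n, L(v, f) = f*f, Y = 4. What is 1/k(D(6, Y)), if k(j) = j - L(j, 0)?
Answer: -1/31 ≈ -0.032258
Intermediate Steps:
L(v, f) = f²
D(o, n) = 7 - 5*o - 2*n (D(o, n) = 7 + (-5*o - 2*n) = 7 - 5*o - 2*n)
k(j) = j (k(j) = j - 1*0² = j - 1*0 = j + 0 = j)
1/k(D(6, Y)) = 1/(7 - 5*6 - 2*4) = 1/(7 - 30 - 8) = 1/(-31) = -1/31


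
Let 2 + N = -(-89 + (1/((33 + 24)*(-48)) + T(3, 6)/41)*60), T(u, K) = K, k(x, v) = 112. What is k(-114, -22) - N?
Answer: 315575/9348 ≈ 33.759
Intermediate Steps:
N = 731401/9348 (N = -2 - (-89 + (1/((33 + 24)*(-48)) + 6/41)*60) = -2 - (-89 + (-1/48/57 + 6*(1/41))*60) = -2 - (-89 + ((1/57)*(-1/48) + 6/41)*60) = -2 - (-89 + (-1/2736 + 6/41)*60) = -2 - (-89 + (16375/112176)*60) = -2 - (-89 + 81875/9348) = -2 - 1*(-750097/9348) = -2 + 750097/9348 = 731401/9348 ≈ 78.241)
k(-114, -22) - N = 112 - 1*731401/9348 = 112 - 731401/9348 = 315575/9348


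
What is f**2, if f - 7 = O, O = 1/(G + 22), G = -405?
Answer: 7182400/146689 ≈ 48.963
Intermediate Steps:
O = -1/383 (O = 1/(-405 + 22) = 1/(-383) = -1/383 ≈ -0.0026110)
f = 2680/383 (f = 7 - 1/383 = 2680/383 ≈ 6.9974)
f**2 = (2680/383)**2 = 7182400/146689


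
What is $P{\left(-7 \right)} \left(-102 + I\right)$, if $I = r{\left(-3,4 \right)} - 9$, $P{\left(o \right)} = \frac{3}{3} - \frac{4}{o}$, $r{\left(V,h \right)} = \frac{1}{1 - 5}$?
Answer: $- \frac{4895}{28} \approx -174.82$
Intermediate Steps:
$r{\left(V,h \right)} = - \frac{1}{4}$ ($r{\left(V,h \right)} = \frac{1}{-4} = - \frac{1}{4}$)
$P{\left(o \right)} = 1 - \frac{4}{o}$ ($P{\left(o \right)} = 3 \cdot \frac{1}{3} - \frac{4}{o} = 1 - \frac{4}{o}$)
$I = - \frac{37}{4}$ ($I = - \frac{1}{4} - 9 = - \frac{37}{4} \approx -9.25$)
$P{\left(-7 \right)} \left(-102 + I\right) = \frac{-4 - 7}{-7} \left(-102 - \frac{37}{4}\right) = \left(- \frac{1}{7}\right) \left(-11\right) \left(- \frac{445}{4}\right) = \frac{11}{7} \left(- \frac{445}{4}\right) = - \frac{4895}{28}$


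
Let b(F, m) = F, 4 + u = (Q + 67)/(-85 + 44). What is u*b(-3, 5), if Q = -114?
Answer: 351/41 ≈ 8.5610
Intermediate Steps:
u = -117/41 (u = -4 + (-114 + 67)/(-85 + 44) = -4 - 47/(-41) = -4 - 47*(-1/41) = -4 + 47/41 = -117/41 ≈ -2.8537)
u*b(-3, 5) = -117/41*(-3) = 351/41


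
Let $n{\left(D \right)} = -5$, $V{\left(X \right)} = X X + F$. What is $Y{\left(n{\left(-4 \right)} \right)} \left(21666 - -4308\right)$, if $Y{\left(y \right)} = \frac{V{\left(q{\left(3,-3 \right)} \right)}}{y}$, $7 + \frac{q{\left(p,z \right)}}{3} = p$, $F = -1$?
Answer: $- \frac{3714282}{5} \approx -7.4286 \cdot 10^{5}$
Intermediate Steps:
$q{\left(p,z \right)} = -21 + 3 p$
$V{\left(X \right)} = -1 + X^{2}$ ($V{\left(X \right)} = X X - 1 = X^{2} - 1 = -1 + X^{2}$)
$Y{\left(y \right)} = \frac{143}{y}$ ($Y{\left(y \right)} = \frac{-1 + \left(-21 + 3 \cdot 3\right)^{2}}{y} = \frac{-1 + \left(-21 + 9\right)^{2}}{y} = \frac{-1 + \left(-12\right)^{2}}{y} = \frac{-1 + 144}{y} = \frac{143}{y}$)
$Y{\left(n{\left(-4 \right)} \right)} \left(21666 - -4308\right) = \frac{143}{-5} \left(21666 - -4308\right) = 143 \left(- \frac{1}{5}\right) \left(21666 + 4308\right) = \left(- \frac{143}{5}\right) 25974 = - \frac{3714282}{5}$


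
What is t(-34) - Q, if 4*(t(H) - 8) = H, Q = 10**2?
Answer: -201/2 ≈ -100.50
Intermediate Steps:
Q = 100
t(H) = 8 + H/4
t(-34) - Q = (8 + (1/4)*(-34)) - 1*100 = (8 - 17/2) - 100 = -1/2 - 100 = -201/2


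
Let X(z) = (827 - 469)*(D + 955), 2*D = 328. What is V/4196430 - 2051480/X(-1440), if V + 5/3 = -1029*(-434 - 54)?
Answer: -4203864894283/840549125430 ≈ -5.0013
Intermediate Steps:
D = 164 (D = (½)*328 = 164)
X(z) = 400602 (X(z) = (827 - 469)*(164 + 955) = 358*1119 = 400602)
V = 1506451/3 (V = -5/3 - 1029*(-434 - 54) = -5/3 - 1029*(-488) = -5/3 + 502152 = 1506451/3 ≈ 5.0215e+5)
V/4196430 - 2051480/X(-1440) = (1506451/3)/4196430 - 2051480/400602 = (1506451/3)*(1/4196430) - 2051480*1/400602 = 1506451/12589290 - 1025740/200301 = -4203864894283/840549125430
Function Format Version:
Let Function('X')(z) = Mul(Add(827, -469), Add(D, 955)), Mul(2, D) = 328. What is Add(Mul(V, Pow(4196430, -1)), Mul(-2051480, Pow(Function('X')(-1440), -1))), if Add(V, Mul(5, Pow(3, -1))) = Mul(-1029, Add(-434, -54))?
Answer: Rational(-4203864894283, 840549125430) ≈ -5.0013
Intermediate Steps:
D = 164 (D = Mul(Rational(1, 2), 328) = 164)
Function('X')(z) = 400602 (Function('X')(z) = Mul(Add(827, -469), Add(164, 955)) = Mul(358, 1119) = 400602)
V = Rational(1506451, 3) (V = Add(Rational(-5, 3), Mul(-1029, Add(-434, -54))) = Add(Rational(-5, 3), Mul(-1029, -488)) = Add(Rational(-5, 3), 502152) = Rational(1506451, 3) ≈ 5.0215e+5)
Add(Mul(V, Pow(4196430, -1)), Mul(-2051480, Pow(Function('X')(-1440), -1))) = Add(Mul(Rational(1506451, 3), Pow(4196430, -1)), Mul(-2051480, Pow(400602, -1))) = Add(Mul(Rational(1506451, 3), Rational(1, 4196430)), Mul(-2051480, Rational(1, 400602))) = Add(Rational(1506451, 12589290), Rational(-1025740, 200301)) = Rational(-4203864894283, 840549125430)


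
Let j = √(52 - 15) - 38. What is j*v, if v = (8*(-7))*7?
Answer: 14896 - 392*√37 ≈ 12512.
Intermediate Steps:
j = -38 + √37 (j = √37 - 38 = -38 + √37 ≈ -31.917)
v = -392 (v = -56*7 = -392)
j*v = (-38 + √37)*(-392) = 14896 - 392*√37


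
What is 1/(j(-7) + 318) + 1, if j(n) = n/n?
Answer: 320/319 ≈ 1.0031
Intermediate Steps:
j(n) = 1
1/(j(-7) + 318) + 1 = 1/(1 + 318) + 1 = 1/319 + 1 = 320/319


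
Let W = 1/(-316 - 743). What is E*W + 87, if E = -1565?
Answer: 93698/1059 ≈ 88.478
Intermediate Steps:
W = -1/1059 (W = 1/(-1059) = -1/1059 ≈ -0.00094429)
E*W + 87 = -1565*(-1/1059) + 87 = 1565/1059 + 87 = 93698/1059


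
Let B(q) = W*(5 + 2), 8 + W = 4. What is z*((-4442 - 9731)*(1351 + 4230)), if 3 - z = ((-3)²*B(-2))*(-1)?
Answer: 19695778737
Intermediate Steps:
W = -4 (W = -8 + 4 = -4)
B(q) = -28 (B(q) = -4*(5 + 2) = -4*7 = -28)
z = -249 (z = 3 - (-3)²*(-28)*(-1) = 3 - 9*(-28)*(-1) = 3 - (-252)*(-1) = 3 - 1*252 = 3 - 252 = -249)
z*((-4442 - 9731)*(1351 + 4230)) = -249*(-4442 - 9731)*(1351 + 4230) = -(-3529077)*5581 = -249*(-79099513) = 19695778737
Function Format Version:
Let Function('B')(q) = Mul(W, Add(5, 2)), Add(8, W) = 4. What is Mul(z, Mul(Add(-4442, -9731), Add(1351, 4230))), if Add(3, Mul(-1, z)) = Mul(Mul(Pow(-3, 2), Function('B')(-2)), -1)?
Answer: 19695778737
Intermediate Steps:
W = -4 (W = Add(-8, 4) = -4)
Function('B')(q) = -28 (Function('B')(q) = Mul(-4, Add(5, 2)) = Mul(-4, 7) = -28)
z = -249 (z = Add(3, Mul(-1, Mul(Mul(Pow(-3, 2), -28), -1))) = Add(3, Mul(-1, Mul(Mul(9, -28), -1))) = Add(3, Mul(-1, Mul(-252, -1))) = Add(3, Mul(-1, 252)) = Add(3, -252) = -249)
Mul(z, Mul(Add(-4442, -9731), Add(1351, 4230))) = Mul(-249, Mul(Add(-4442, -9731), Add(1351, 4230))) = Mul(-249, Mul(-14173, 5581)) = Mul(-249, -79099513) = 19695778737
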